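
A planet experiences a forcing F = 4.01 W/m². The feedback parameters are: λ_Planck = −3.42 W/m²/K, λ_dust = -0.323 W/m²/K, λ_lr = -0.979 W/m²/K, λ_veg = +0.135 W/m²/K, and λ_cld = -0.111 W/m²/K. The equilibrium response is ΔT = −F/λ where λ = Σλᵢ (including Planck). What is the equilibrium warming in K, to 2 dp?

Net feedback parameter λ = (−3.42) + (-0.323) + (-0.979) + (+0.135) + (-0.111) = -4.698 W/m²/K.
ΔT = −F/λ = −4.01/(-4.698) = 0.85 K.

0.85 K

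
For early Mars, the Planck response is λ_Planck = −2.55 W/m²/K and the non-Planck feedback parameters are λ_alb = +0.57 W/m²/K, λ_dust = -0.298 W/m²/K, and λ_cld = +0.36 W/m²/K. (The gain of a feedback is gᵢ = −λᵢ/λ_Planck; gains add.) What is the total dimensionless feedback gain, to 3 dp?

0.248

Convert to gains: g_alb = 0.57/2.55 = 0.2235; g_dust = -0.298/2.55 = -0.1169; g_cld = 0.36/2.55 = 0.1412.
Total gain g = 0.2478.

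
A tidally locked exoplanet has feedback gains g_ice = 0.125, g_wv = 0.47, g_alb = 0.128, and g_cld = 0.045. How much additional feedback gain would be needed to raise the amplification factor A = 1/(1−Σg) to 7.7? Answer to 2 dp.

0.10

Current total gain = 0.768.
Target gain for A = 7.7: g* = 1 − 1/7.7 = 0.8701.
Additional gain needed = 0.8701 − 0.768 = 0.10.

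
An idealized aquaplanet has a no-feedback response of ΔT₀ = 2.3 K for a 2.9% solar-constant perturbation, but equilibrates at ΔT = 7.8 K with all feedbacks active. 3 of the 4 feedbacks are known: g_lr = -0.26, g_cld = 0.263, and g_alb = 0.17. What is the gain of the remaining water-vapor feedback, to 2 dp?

Amplification A = ΔT/ΔT₀ = 7.8/2.3 = 3.391.
Total gain g = 1 − 1/A = 1 − 1/3.391 = 0.7051.
Known gains sum to -0.26 + 0.263 + 0.17 = 0.173.
g_wv = 0.7051 − 0.173 = 0.53.

0.53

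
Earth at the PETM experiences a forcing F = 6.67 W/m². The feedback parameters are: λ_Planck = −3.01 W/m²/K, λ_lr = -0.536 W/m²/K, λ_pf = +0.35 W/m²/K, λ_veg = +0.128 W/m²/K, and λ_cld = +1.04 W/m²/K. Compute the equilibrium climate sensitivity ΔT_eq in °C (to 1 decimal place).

Net feedback parameter λ = (−3.01) + (-0.536) + (+0.35) + (+0.128) + (+1.04) = -2.028 W/m²/K.
ΔT = −F/λ = −6.67/(-2.028) = 3.3 °C.

3.3 °C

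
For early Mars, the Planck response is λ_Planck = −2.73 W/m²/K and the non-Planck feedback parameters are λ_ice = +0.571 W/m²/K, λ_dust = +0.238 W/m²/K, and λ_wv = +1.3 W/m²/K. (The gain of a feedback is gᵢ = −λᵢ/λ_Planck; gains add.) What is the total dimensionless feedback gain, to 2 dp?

Convert to gains: g_ice = 0.571/2.73 = 0.2092; g_dust = 0.238/2.73 = 0.08718; g_wv = 1.3/2.73 = 0.4762.
Total gain g = 0.77258.

0.77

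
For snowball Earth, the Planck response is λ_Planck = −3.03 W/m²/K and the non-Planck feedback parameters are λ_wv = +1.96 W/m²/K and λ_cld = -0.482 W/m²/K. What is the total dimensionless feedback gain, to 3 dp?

Convert to gains: g_wv = 1.96/3.03 = 0.6469; g_cld = -0.482/3.03 = -0.1591.
Total gain g = 0.4878.

0.488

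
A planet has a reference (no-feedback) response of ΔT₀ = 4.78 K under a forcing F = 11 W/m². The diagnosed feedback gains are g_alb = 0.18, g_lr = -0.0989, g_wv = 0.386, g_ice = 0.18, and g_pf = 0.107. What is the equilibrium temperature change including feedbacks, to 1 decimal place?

19.4 K

Total gain g = 0.18 − 0.0989 + 0.386 + 0.18 + 0.107 = 0.7541.
Amplification A = 1/(1 − 0.7541) = 4.067.
ΔT = 4.78 × 4.067 = 19.4 K.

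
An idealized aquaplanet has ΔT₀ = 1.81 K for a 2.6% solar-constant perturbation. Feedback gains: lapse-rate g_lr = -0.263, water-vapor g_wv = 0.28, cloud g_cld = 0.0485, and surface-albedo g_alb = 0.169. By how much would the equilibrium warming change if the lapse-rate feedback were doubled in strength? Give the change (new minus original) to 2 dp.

-0.60 K

Original: g = 0.2345, ΔT = 1.81/(1−0.2345) = 2.3645 K.
With doubled lapse-rate: g' = -0.0285, ΔT' = 1.81/(1+0.0285) = 1.7598 K.
Change = 1.7598 − 2.3645 = -0.60 K.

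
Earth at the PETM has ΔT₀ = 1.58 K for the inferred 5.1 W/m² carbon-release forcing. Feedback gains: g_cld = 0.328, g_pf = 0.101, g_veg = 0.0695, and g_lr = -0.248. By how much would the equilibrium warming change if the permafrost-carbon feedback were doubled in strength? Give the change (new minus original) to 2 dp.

0.33 K

Original: g = 0.2505, ΔT = 1.58/(1−0.2505) = 2.1081 K.
With doubled permafrost-carbon: g' = 0.3515, ΔT' = 1.58/(1−0.3515) = 2.4364 K.
Change = 2.4364 − 2.1081 = 0.33 K.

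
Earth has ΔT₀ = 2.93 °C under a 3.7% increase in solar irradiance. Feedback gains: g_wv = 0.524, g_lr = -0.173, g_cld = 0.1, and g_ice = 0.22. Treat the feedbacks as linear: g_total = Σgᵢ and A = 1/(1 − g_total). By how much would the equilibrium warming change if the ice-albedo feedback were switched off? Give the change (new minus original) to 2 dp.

Original: g = 0.671, ΔT = 2.93/(1−0.671) = 8.9058 °C.
Without ice-albedo: g' = 0.451, ΔT' = 2.93/(1−0.451) = 5.3370 °C.
Change = 5.3370 − 8.9058 = -3.57 °C.

-3.57 °C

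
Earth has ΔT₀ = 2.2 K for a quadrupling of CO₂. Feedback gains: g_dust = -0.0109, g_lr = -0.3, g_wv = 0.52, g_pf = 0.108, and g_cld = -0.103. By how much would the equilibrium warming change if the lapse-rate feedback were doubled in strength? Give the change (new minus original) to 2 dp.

-0.77 K

Original: g = 0.2141, ΔT = 2.2/(1−0.2141) = 2.7993 K.
With doubled lapse-rate: g' = -0.0859, ΔT' = 2.2/(1+0.0859) = 2.0260 K.
Change = 2.0260 − 2.7993 = -0.77 K.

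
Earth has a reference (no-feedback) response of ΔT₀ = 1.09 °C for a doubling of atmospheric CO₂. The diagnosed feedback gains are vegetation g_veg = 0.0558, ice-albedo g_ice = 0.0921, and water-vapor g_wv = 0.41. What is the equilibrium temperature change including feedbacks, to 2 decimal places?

Total gain g = 0.0558 + 0.0921 + 0.41 = 0.5579.
Amplification A = 1/(1 − 0.5579) = 2.262.
ΔT = 1.09 × 2.262 = 2.47 °C.

2.47 °C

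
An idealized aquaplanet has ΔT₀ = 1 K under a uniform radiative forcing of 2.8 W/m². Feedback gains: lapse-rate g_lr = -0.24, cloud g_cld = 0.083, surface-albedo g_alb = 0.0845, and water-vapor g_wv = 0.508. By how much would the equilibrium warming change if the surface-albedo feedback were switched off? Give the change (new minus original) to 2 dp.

-0.23 K

Original: g = 0.4355, ΔT = 1/(1−0.4355) = 1.7715 K.
Without surface-albedo: g' = 0.351, ΔT' = 1/(1−0.351) = 1.5408 K.
Change = 1.5408 − 1.7715 = -0.23 K.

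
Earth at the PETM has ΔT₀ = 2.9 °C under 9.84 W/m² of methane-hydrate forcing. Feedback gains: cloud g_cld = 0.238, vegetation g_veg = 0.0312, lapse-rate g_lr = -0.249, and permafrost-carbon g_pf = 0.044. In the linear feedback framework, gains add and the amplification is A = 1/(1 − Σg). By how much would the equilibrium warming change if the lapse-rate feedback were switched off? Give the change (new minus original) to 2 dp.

1.12 °C

Original: g = 0.0642, ΔT = 2.9/(1−0.0642) = 3.0990 °C.
Without lapse-rate: g' = 0.3132, ΔT' = 2.9/(1−0.3132) = 4.2225 °C.
Change = 4.2225 − 3.0990 = 1.12 °C.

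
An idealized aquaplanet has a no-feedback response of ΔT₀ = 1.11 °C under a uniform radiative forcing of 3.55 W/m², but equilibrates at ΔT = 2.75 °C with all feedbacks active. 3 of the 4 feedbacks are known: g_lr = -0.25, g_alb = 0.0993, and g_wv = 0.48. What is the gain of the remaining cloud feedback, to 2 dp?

0.27

Amplification A = ΔT/ΔT₀ = 2.75/1.11 = 2.477.
Total gain g = 1 − 1/A = 1 − 1/2.477 = 0.5963.
Known gains sum to -0.25 + 0.0993 + 0.48 = 0.3293.
g_cld = 0.5963 − 0.3293 = 0.27.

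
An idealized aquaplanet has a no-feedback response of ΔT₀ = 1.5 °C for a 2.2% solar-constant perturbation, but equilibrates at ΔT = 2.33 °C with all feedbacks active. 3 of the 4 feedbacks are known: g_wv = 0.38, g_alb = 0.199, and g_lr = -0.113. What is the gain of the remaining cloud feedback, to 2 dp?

Amplification A = ΔT/ΔT₀ = 2.33/1.5 = 1.553.
Total gain g = 1 − 1/A = 1 − 1/1.553 = 0.3561.
Known gains sum to 0.38 + 0.199 − 0.113 = 0.466.
g_cld = 0.3561 − 0.466 = -0.11.

-0.11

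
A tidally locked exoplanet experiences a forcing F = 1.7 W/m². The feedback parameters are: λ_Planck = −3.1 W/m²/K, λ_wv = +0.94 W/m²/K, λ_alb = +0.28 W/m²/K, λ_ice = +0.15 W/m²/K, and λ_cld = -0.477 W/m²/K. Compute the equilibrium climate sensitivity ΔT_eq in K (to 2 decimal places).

Net feedback parameter λ = (−3.1) + (+0.94) + (+0.28) + (+0.15) + (-0.477) = -2.207 W/m²/K.
ΔT = −F/λ = −1.7/(-2.207) = 0.77 K.

0.77 K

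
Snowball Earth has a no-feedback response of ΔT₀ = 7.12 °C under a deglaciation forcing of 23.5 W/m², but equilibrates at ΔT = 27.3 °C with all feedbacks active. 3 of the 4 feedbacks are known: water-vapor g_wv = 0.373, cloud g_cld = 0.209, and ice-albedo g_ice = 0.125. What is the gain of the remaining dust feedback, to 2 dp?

Amplification A = ΔT/ΔT₀ = 27.3/7.12 = 3.834.
Total gain g = 1 − 1/A = 1 − 1/3.834 = 0.7392.
Known gains sum to 0.373 + 0.209 + 0.125 = 0.707.
g_dust = 0.7392 − 0.707 = 0.03.

0.03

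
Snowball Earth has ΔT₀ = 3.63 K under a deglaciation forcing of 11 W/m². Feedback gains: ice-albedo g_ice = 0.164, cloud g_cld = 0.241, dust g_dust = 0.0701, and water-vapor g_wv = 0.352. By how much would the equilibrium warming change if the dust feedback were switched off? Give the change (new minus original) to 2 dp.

-6.06 K

Original: g = 0.8271, ΔT = 3.63/(1−0.8271) = 20.9948 K.
Without dust: g' = 0.757, ΔT' = 3.63/(1−0.757) = 14.9383 K.
Change = 14.9383 − 20.9948 = -6.06 K.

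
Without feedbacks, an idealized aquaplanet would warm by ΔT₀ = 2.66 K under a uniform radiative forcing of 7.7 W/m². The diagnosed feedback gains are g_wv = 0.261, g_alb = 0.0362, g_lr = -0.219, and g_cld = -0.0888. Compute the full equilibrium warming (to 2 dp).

2.63 K

Total gain g = 0.261 + 0.0362 − 0.219 − 0.0888 = -0.0106.
Amplification A = 1/(1 + 0.0106) = 0.9895.
ΔT = 2.66 × 0.9895 = 2.63 K.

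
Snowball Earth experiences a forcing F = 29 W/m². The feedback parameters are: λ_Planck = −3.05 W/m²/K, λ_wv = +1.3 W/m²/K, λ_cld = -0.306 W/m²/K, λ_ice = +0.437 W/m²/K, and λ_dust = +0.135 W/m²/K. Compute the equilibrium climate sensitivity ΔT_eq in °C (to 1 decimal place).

Net feedback parameter λ = (−3.05) + (+1.3) + (-0.306) + (+0.437) + (+0.135) = -1.484 W/m²/K.
ΔT = −F/λ = −29/(-1.484) = 19.5 °C.

19.5 °C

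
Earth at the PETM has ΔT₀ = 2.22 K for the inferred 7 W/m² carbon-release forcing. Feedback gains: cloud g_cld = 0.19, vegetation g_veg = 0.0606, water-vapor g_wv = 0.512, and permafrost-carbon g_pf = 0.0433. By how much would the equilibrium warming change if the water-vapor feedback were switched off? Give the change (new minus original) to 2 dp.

-8.29 K

Original: g = 0.8059, ΔT = 2.22/(1−0.8059) = 11.4374 K.
Without water-vapor: g' = 0.2939, ΔT' = 2.22/(1−0.2939) = 3.1440 K.
Change = 3.1440 − 11.4374 = -8.29 K.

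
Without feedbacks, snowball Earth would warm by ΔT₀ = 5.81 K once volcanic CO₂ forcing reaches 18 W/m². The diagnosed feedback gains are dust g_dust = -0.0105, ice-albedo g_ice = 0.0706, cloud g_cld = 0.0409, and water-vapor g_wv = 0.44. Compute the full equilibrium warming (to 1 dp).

Total gain g = -0.0105 + 0.0706 + 0.0409 + 0.44 = 0.541.
Amplification A = 1/(1 − 0.541) = 2.179.
ΔT = 5.81 × 2.179 = 12.7 K.

12.7 K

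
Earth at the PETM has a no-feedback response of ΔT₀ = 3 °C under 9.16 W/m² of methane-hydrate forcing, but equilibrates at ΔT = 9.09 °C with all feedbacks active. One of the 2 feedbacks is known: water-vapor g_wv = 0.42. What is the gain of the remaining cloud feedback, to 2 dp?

0.25

Amplification A = ΔT/ΔT₀ = 9.09/3 = 3.03.
Total gain g = 1 − 1/A = 1 − 1/3.03 = 0.67.
The known gain is 0.42.
g_cld = 0.67 − 0.42 = 0.25.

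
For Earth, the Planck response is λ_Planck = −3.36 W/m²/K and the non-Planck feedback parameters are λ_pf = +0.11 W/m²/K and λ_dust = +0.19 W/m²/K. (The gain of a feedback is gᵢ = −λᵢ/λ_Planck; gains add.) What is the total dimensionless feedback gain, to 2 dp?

0.09

Convert to gains: g_pf = 0.11/3.36 = 0.03274; g_dust = 0.19/3.36 = 0.05655.
Total gain g = 0.08929.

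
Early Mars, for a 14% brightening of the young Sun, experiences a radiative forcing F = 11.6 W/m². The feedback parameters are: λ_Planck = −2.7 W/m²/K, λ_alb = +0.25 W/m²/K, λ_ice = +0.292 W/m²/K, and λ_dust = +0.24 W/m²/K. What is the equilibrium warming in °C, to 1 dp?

Net feedback parameter λ = (−2.7) + (+0.25) + (+0.292) + (+0.24) = -1.918 W/m²/K.
ΔT = −F/λ = −11.6/(-1.918) = 6.0 °C.

6.0 °C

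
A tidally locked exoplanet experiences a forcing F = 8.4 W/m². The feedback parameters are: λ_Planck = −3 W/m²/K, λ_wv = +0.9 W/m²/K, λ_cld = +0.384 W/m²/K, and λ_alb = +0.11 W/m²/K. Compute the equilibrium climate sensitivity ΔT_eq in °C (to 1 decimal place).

5.2 °C

Net feedback parameter λ = (−3) + (+0.9) + (+0.384) + (+0.11) = -1.606 W/m²/K.
ΔT = −F/λ = −8.4/(-1.606) = 5.2 °C.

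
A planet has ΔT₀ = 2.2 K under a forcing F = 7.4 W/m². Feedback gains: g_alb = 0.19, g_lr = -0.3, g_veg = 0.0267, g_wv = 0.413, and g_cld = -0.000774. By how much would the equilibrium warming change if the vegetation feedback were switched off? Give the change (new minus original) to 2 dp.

-0.13 K

Original: g = 0.328926, ΔT = 2.2/(1−0.328926) = 3.2783 K.
Without vegetation: g' = 0.302226, ΔT' = 2.2/(1−0.302226) = 3.1529 K.
Change = 3.1529 − 3.2783 = -0.13 K.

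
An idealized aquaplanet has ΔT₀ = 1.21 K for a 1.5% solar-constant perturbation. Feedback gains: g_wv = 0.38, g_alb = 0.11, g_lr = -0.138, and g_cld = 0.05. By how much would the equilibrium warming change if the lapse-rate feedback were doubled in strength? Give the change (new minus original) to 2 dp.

-0.38 K

Original: g = 0.402, ΔT = 1.21/(1−0.402) = 2.0234 K.
With doubled lapse-rate: g' = 0.264, ΔT' = 1.21/(1−0.264) = 1.6440 K.
Change = 1.6440 − 2.0234 = -0.38 K.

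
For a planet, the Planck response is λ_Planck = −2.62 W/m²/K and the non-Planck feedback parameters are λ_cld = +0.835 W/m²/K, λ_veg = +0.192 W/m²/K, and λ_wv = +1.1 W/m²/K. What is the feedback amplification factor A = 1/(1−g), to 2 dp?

5.31

Convert to gains: g_cld = 0.835/2.62 = 0.3187; g_veg = 0.192/2.62 = 0.07328; g_wv = 1.1/2.62 = 0.4198.
Total gain g = 0.81178.
A = 1/(1 − 0.81178) = 5.31.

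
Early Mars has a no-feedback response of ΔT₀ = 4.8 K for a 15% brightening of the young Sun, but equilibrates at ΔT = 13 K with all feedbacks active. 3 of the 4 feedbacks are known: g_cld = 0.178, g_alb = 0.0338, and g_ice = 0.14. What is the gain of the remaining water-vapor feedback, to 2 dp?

0.28

Amplification A = ΔT/ΔT₀ = 13/4.8 = 2.708.
Total gain g = 1 − 1/A = 1 − 1/2.708 = 0.6307.
Known gains sum to 0.178 + 0.0338 + 0.14 = 0.3518.
g_wv = 0.6307 − 0.3518 = 0.28.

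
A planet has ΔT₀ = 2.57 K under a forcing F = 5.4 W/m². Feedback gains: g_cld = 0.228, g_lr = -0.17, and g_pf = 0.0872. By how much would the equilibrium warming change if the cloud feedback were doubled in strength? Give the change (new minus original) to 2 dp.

Original: g = 0.1452, ΔT = 2.57/(1−0.1452) = 3.0066 K.
With doubled cloud: g' = 0.3732, ΔT' = 2.57/(1−0.3732) = 4.1002 K.
Change = 4.1002 − 3.0066 = 1.09 K.

1.09 K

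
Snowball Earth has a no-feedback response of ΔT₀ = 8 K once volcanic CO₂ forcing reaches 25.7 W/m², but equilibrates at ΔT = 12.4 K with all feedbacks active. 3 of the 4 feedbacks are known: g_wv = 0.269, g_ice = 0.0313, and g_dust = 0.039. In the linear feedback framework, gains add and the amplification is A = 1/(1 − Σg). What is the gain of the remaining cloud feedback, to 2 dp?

0.02

Amplification A = ΔT/ΔT₀ = 12.4/8 = 1.55.
Total gain g = 1 − 1/A = 1 − 1/1.55 = 0.3548.
Known gains sum to 0.269 + 0.0313 + 0.039 = 0.3393.
g_cld = 0.3548 − 0.3393 = 0.02.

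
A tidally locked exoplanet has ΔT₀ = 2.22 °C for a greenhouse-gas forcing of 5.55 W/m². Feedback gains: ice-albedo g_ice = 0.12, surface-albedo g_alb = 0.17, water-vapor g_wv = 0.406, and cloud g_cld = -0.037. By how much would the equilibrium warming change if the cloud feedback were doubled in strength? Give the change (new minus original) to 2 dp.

-0.64 °C

Original: g = 0.659, ΔT = 2.22/(1−0.659) = 6.5103 °C.
With doubled cloud: g' = 0.622, ΔT' = 2.22/(1−0.622) = 5.8730 °C.
Change = 5.8730 − 6.5103 = -0.64 °C.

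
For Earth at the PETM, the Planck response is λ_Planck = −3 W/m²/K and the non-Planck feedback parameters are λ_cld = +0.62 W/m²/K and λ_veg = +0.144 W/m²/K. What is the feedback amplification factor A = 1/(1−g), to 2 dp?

Convert to gains: g_cld = 0.62/3 = 0.2067; g_veg = 0.144/3 = 0.048.
Total gain g = 0.2547.
A = 1/(1 − 0.2547) = 1.34.

1.34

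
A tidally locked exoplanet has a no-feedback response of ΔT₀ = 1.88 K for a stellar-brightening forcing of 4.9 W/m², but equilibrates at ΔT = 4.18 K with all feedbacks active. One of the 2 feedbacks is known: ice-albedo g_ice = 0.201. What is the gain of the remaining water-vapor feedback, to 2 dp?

Amplification A = ΔT/ΔT₀ = 4.18/1.88 = 2.223.
Total gain g = 1 − 1/A = 1 − 1/2.223 = 0.5502.
The known gain is 0.201.
g_wv = 0.5502 − 0.201 = 0.35.

0.35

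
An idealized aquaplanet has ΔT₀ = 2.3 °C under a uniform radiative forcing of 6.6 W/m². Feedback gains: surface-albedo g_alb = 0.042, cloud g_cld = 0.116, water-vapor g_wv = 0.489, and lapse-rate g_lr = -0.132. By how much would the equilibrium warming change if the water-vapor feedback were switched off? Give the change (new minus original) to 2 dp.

-2.38 °C

Original: g = 0.515, ΔT = 2.3/(1−0.515) = 4.7423 °C.
Without water-vapor: g' = 0.026, ΔT' = 2.3/(1−0.026) = 2.3614 °C.
Change = 2.3614 − 4.7423 = -2.38 °C.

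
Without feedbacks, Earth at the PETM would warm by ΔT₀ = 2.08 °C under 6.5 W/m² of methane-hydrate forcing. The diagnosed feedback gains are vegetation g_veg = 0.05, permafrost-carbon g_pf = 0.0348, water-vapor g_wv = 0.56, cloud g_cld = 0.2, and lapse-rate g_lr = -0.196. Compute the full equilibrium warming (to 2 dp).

Total gain g = 0.05 + 0.0348 + 0.56 + 0.2 − 0.196 = 0.6488.
Amplification A = 1/(1 − 0.6488) = 2.847.
ΔT = 2.08 × 2.847 = 5.92 °C.

5.92 °C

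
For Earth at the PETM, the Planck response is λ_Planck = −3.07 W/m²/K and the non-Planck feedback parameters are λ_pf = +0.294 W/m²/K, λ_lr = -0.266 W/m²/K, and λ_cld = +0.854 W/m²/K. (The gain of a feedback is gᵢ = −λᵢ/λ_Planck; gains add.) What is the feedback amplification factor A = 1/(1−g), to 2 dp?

1.40

Convert to gains: g_pf = 0.294/3.07 = 0.09577; g_lr = -0.266/3.07 = -0.08664; g_cld = 0.854/3.07 = 0.2782.
Total gain g = 0.28733.
A = 1/(1 − 0.28733) = 1.40.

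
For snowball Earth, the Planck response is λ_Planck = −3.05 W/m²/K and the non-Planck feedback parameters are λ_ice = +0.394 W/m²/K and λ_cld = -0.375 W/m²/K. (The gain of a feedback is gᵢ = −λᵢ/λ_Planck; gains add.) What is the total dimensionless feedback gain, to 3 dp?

0.006

Convert to gains: g_ice = 0.394/3.05 = 0.1292; g_cld = -0.375/3.05 = -0.123.
Total gain g = 0.0062.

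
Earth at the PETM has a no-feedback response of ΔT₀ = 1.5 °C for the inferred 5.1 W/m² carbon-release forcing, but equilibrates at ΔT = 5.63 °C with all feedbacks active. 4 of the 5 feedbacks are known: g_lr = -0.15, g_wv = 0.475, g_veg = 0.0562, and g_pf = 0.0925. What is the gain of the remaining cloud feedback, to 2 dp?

Amplification A = ΔT/ΔT₀ = 5.63/1.5 = 3.753.
Total gain g = 1 − 1/A = 1 − 1/3.753 = 0.7335.
Known gains sum to -0.15 + 0.475 + 0.0562 + 0.0925 = 0.4737.
g_cld = 0.7335 − 0.4737 = 0.26.

0.26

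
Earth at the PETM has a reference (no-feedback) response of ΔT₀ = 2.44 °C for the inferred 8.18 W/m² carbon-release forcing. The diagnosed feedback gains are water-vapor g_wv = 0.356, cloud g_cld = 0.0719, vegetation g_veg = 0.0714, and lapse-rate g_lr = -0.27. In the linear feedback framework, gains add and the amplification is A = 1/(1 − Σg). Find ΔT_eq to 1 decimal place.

Total gain g = 0.356 + 0.0719 + 0.0714 − 0.27 = 0.2293.
Amplification A = 1/(1 − 0.2293) = 1.298.
ΔT = 2.44 × 1.298 = 3.2 °C.

3.2 °C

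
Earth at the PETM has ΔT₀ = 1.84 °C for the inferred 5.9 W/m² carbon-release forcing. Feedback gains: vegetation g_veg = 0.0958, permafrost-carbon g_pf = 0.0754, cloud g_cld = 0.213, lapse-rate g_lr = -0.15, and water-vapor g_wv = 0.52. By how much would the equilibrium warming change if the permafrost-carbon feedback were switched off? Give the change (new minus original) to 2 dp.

-1.76 °C

Original: g = 0.7542, ΔT = 1.84/(1−0.7542) = 7.4858 °C.
Without permafrost-carbon: g' = 0.6788, ΔT' = 1.84/(1−0.6788) = 5.7285 °C.
Change = 5.7285 − 7.4858 = -1.76 °C.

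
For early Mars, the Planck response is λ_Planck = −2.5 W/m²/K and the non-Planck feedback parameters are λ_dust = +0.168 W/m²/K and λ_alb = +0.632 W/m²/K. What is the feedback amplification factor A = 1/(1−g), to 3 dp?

Convert to gains: g_dust = 0.168/2.5 = 0.0672; g_alb = 0.632/2.5 = 0.2528.
Total gain g = 0.32.
A = 1/(1 − 0.32) = 1.471.

1.471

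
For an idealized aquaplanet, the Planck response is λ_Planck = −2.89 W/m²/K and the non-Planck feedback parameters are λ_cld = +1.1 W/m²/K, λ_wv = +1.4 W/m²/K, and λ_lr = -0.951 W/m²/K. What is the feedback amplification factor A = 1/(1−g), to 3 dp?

Convert to gains: g_cld = 1.1/2.89 = 0.3806; g_wv = 1.4/2.89 = 0.4844; g_lr = -0.951/2.89 = -0.3291.
Total gain g = 0.5359.
A = 1/(1 − 0.5359) = 2.155.

2.155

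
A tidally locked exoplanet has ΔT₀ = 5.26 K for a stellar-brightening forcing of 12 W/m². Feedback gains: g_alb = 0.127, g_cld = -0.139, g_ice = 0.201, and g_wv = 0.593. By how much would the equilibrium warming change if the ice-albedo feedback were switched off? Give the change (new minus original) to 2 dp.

-11.57 K

Original: g = 0.782, ΔT = 5.26/(1−0.782) = 24.1284 K.
Without ice-albedo: g' = 0.581, ΔT' = 5.26/(1−0.581) = 12.5537 K.
Change = 12.5537 − 24.1284 = -11.57 K.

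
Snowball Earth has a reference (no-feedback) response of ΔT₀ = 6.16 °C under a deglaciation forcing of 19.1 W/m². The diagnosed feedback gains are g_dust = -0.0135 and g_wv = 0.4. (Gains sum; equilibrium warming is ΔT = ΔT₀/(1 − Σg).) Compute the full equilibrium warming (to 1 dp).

Total gain g = -0.0135 + 0.4 = 0.3865.
Amplification A = 1/(1 − 0.3865) = 1.63.
ΔT = 6.16 × 1.63 = 10.0 °C.

10.0 °C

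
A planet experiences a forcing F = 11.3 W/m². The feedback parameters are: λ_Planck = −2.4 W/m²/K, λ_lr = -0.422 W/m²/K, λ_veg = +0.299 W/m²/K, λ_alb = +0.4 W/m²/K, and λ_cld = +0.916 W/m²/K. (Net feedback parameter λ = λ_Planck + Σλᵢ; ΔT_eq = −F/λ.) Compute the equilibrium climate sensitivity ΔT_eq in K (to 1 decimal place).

9.4 K

Net feedback parameter λ = (−2.4) + (-0.422) + (+0.299) + (+0.4) + (+0.916) = -1.207 W/m²/K.
ΔT = −F/λ = −11.3/(-1.207) = 9.4 K.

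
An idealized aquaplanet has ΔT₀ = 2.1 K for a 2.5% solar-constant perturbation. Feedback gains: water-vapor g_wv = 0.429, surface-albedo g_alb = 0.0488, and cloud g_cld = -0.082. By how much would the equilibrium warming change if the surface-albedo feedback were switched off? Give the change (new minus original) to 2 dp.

-0.26 K

Original: g = 0.3958, ΔT = 2.1/(1−0.3958) = 3.4757 K.
Without surface-albedo: g' = 0.347, ΔT' = 2.1/(1−0.347) = 3.2159 K.
Change = 3.2159 − 3.4757 = -0.26 K.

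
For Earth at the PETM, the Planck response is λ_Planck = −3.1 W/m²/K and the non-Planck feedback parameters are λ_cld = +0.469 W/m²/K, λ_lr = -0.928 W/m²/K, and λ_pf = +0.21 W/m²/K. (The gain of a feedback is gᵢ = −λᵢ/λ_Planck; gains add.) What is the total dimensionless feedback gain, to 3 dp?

Convert to gains: g_cld = 0.469/3.1 = 0.1513; g_lr = -0.928/3.1 = -0.2994; g_pf = 0.21/3.1 = 0.06774.
Total gain g = -0.08036.

-0.080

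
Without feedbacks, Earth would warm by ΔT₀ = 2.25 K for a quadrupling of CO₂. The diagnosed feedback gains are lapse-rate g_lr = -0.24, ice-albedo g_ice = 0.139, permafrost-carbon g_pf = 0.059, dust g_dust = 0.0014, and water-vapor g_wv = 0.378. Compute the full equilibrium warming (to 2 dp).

Total gain g = -0.24 + 0.139 + 0.059 + 0.0014 + 0.378 = 0.3374.
Amplification A = 1/(1 − 0.3374) = 1.509.
ΔT = 2.25 × 1.509 = 3.40 K.

3.40 K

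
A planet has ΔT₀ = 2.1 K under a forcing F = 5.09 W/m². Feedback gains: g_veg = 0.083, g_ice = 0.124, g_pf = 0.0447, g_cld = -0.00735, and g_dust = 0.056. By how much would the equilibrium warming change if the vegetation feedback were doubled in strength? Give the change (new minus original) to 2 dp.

Original: g = 0.30035, ΔT = 2.1/(1−0.30035) = 3.0015 K.
With doubled vegetation: g' = 0.38335, ΔT' = 2.1/(1−0.38335) = 3.4055 K.
Change = 3.4055 − 3.0015 = 0.40 K.

0.40 K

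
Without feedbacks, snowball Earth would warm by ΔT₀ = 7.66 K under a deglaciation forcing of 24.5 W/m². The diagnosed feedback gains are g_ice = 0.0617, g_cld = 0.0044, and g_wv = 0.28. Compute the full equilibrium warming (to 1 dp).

11.7 K

Total gain g = 0.0617 + 0.0044 + 0.28 = 0.3461.
Amplification A = 1/(1 − 0.3461) = 1.529.
ΔT = 7.66 × 1.529 = 11.7 K.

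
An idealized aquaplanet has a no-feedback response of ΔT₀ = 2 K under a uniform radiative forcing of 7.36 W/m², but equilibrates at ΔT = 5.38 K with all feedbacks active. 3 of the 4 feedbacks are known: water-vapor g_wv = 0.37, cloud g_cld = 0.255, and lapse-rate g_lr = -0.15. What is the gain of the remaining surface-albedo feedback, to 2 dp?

Amplification A = ΔT/ΔT₀ = 5.38/2 = 2.69.
Total gain g = 1 − 1/A = 1 − 1/2.69 = 0.6283.
Known gains sum to 0.37 + 0.255 − 0.15 = 0.475.
g_alb = 0.6283 − 0.475 = 0.15.

0.15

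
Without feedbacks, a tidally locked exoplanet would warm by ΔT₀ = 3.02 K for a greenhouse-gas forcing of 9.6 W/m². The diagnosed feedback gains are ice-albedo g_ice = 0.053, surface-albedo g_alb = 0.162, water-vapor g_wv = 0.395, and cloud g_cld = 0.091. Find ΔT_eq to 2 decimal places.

Total gain g = 0.053 + 0.162 + 0.395 + 0.091 = 0.701.
Amplification A = 1/(1 − 0.701) = 3.344.
ΔT = 3.02 × 3.344 = 10.10 K.

10.10 K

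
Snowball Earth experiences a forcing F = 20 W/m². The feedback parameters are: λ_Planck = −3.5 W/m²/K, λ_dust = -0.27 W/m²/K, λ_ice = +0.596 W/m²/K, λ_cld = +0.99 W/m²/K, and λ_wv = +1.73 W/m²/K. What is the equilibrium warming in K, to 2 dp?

44.05 K

Net feedback parameter λ = (−3.5) + (-0.27) + (+0.596) + (+0.99) + (+1.73) = -0.454 W/m²/K.
ΔT = −F/λ = −20/(-0.454) = 44.05 K.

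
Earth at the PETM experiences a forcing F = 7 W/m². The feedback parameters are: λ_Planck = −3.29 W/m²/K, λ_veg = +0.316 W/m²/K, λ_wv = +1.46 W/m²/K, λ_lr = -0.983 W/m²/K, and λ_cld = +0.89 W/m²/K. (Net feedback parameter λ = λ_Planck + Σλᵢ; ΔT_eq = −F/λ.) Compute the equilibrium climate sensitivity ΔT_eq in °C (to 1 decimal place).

4.4 °C

Net feedback parameter λ = (−3.29) + (+0.316) + (+1.46) + (-0.983) + (+0.89) = -1.607 W/m²/K.
ΔT = −F/λ = −7/(-1.607) = 4.4 °C.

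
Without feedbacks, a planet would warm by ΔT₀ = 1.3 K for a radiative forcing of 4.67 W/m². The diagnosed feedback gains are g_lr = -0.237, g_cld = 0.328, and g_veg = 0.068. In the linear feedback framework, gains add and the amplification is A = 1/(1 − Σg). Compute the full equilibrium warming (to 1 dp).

1.5 K

Total gain g = -0.237 + 0.328 + 0.068 = 0.159.
Amplification A = 1/(1 − 0.159) = 1.189.
ΔT = 1.3 × 1.189 = 1.5 K.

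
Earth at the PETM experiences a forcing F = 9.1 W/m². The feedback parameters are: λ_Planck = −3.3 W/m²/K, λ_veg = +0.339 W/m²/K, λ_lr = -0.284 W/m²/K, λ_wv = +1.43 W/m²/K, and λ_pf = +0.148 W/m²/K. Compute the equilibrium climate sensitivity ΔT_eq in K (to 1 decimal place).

5.5 K

Net feedback parameter λ = (−3.3) + (+0.339) + (-0.284) + (+1.43) + (+0.148) = -1.667 W/m²/K.
ΔT = −F/λ = −9.1/(-1.667) = 5.5 K.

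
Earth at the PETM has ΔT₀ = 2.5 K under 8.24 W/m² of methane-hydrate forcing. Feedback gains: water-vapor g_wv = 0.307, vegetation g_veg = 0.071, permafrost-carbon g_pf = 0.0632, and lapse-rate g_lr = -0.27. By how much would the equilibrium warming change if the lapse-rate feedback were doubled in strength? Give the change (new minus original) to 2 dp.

-0.74 K

Original: g = 0.1712, ΔT = 2.5/(1−0.1712) = 3.0164 K.
With doubled lapse-rate: g' = -0.0988, ΔT' = 2.5/(1+0.0988) = 2.2752 K.
Change = 2.2752 − 3.0164 = -0.74 K.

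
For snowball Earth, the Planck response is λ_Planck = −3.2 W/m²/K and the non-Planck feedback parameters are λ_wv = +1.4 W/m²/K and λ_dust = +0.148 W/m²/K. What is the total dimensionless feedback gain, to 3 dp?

Convert to gains: g_wv = 1.4/3.2 = 0.4375; g_dust = 0.148/3.2 = 0.04625.
Total gain g = 0.48375.

0.484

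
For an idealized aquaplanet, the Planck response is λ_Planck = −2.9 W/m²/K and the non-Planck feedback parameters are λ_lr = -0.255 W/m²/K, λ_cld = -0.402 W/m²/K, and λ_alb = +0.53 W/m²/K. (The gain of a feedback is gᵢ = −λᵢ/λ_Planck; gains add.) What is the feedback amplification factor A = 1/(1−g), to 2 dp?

Convert to gains: g_lr = -0.255/2.9 = -0.08793; g_cld = -0.402/2.9 = -0.1386; g_alb = 0.53/2.9 = 0.1828.
Total gain g = -0.04373.
A = 1/(1 + 0.04373) = 0.96.

0.96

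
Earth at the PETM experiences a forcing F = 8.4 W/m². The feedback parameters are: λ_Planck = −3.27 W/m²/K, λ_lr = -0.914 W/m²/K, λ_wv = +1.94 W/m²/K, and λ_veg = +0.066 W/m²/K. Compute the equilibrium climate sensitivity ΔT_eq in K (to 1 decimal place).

Net feedback parameter λ = (−3.27) + (-0.914) + (+1.94) + (+0.066) = -2.178 W/m²/K.
ΔT = −F/λ = −8.4/(-2.178) = 3.9 K.

3.9 K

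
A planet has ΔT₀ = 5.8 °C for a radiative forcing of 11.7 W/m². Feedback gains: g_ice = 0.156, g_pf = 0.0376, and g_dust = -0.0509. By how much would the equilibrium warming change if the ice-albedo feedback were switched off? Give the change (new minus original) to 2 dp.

-1.04 °C

Original: g = 0.1427, ΔT = 5.8/(1−0.1427) = 6.7654 °C.
Without ice-albedo: g' = -0.0133, ΔT' = 5.8/(1+0.0133) = 5.7239 °C.
Change = 5.7239 − 6.7654 = -1.04 °C.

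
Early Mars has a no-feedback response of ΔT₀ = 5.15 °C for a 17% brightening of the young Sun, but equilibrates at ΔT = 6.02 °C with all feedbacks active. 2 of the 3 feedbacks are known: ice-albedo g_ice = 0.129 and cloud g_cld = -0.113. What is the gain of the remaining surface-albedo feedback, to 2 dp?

Amplification A = ΔT/ΔT₀ = 6.02/5.15 = 1.169.
Total gain g = 1 − 1/A = 1 − 1/1.169 = 0.1446.
Known gains sum to 0.129 − 0.113 = 0.016.
g_alb = 0.1446 − 0.016 = 0.13.

0.13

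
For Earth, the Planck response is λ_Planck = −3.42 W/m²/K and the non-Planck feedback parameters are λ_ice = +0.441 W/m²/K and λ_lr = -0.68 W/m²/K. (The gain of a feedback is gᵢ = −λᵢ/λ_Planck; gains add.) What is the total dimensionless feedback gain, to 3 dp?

Convert to gains: g_ice = 0.441/3.42 = 0.1289; g_lr = -0.68/3.42 = -0.1988.
Total gain g = -0.0699.

-0.070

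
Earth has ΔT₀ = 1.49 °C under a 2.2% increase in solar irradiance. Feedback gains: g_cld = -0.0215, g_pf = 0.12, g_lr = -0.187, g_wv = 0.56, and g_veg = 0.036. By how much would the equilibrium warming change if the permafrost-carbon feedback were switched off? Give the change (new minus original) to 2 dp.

Original: g = 0.5075, ΔT = 1.49/(1−0.5075) = 3.0254 °C.
Without permafrost-carbon: g' = 0.3875, ΔT' = 1.49/(1−0.3875) = 2.4327 °C.
Change = 2.4327 − 3.0254 = -0.59 °C.

-0.59 °C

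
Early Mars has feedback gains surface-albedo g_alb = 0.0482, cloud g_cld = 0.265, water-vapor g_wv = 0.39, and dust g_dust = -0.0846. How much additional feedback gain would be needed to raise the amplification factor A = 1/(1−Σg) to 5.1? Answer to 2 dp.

0.19

Current total gain = 0.6186.
Target gain for A = 5.1: g* = 1 − 1/5.1 = 0.8039.
Additional gain needed = 0.8039 − 0.6186 = 0.19.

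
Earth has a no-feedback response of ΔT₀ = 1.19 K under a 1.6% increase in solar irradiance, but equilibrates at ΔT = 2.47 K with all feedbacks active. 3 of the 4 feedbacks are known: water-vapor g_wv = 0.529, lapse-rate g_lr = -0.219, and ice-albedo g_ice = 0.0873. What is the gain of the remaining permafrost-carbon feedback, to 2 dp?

Amplification A = ΔT/ΔT₀ = 2.47/1.19 = 2.076.
Total gain g = 1 − 1/A = 1 − 1/2.076 = 0.5183.
Known gains sum to 0.529 − 0.219 + 0.0873 = 0.3973.
g_pf = 0.5183 − 0.3973 = 0.12.

0.12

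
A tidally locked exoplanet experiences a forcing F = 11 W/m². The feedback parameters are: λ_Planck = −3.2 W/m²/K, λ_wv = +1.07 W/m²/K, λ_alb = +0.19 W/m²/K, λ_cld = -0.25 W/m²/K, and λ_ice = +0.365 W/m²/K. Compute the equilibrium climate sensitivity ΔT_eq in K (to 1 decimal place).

6.0 K

Net feedback parameter λ = (−3.2) + (+1.07) + (+0.19) + (-0.25) + (+0.365) = -1.825 W/m²/K.
ΔT = −F/λ = −11/(-1.825) = 6.0 K.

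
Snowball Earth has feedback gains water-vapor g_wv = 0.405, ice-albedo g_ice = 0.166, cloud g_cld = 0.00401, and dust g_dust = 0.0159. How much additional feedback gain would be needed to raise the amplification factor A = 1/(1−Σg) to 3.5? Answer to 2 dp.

Current total gain = 0.59091.
Target gain for A = 3.5: g* = 1 − 1/3.5 = 0.7143.
Additional gain needed = 0.7143 − 0.59091 = 0.12.

0.12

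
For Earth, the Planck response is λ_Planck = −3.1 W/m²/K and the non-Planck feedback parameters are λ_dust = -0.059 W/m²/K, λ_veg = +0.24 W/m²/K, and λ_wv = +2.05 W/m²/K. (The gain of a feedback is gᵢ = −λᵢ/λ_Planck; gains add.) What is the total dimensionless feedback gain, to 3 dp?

Convert to gains: g_dust = -0.059/3.1 = -0.01903; g_veg = 0.24/3.1 = 0.07742; g_wv = 2.05/3.1 = 0.6613.
Total gain g = 0.71969.

0.720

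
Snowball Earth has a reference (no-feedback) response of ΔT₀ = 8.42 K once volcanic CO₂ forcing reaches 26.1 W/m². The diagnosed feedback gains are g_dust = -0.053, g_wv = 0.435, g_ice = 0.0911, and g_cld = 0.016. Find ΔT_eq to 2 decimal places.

Total gain g = -0.053 + 0.435 + 0.0911 + 0.016 = 0.4891.
Amplification A = 1/(1 − 0.4891) = 1.957.
ΔT = 8.42 × 1.957 = 16.48 K.

16.48 K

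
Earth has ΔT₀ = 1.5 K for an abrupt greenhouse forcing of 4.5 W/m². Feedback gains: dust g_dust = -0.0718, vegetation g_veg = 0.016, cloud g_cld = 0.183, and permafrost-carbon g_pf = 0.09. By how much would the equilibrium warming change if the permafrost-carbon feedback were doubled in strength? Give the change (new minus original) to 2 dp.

0.25 K

Original: g = 0.2172, ΔT = 1.5/(1−0.2172) = 1.9162 K.
With doubled permafrost-carbon: g' = 0.3072, ΔT' = 1.5/(1−0.3072) = 2.1651 K.
Change = 2.1651 − 1.9162 = 0.25 K.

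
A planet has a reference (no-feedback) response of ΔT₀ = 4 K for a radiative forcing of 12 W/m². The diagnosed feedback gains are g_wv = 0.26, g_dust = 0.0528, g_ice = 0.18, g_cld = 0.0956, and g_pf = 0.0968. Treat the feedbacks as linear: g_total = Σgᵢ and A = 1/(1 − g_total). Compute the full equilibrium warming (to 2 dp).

12.71 K

Total gain g = 0.26 + 0.0528 + 0.18 + 0.0956 + 0.0968 = 0.6852.
Amplification A = 1/(1 − 0.6852) = 3.177.
ΔT = 4 × 3.177 = 12.71 K.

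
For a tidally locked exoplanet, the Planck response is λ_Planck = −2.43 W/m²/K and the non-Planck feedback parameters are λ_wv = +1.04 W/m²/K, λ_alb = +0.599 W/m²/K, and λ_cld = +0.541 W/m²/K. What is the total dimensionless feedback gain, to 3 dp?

Convert to gains: g_wv = 1.04/2.43 = 0.428; g_alb = 0.599/2.43 = 0.2465; g_cld = 0.541/2.43 = 0.2226.
Total gain g = 0.8971.

0.897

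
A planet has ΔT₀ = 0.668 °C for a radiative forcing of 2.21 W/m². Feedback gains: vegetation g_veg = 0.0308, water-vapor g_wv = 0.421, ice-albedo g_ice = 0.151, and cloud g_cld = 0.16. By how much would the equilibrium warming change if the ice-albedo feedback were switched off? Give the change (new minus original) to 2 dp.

Original: g = 0.7628, ΔT = 0.668/(1−0.7628) = 2.8162 °C.
Without ice-albedo: g' = 0.6118, ΔT' = 0.668/(1−0.6118) = 1.7208 °C.
Change = 1.7208 − 2.8162 = -1.10 °C.

-1.10 °C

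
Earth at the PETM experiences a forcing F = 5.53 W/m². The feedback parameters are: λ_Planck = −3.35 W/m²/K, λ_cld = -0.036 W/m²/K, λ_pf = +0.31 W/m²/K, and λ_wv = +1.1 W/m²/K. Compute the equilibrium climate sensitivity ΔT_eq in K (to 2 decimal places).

Net feedback parameter λ = (−3.35) + (-0.036) + (+0.31) + (+1.1) = -1.976 W/m²/K.
ΔT = −F/λ = −5.53/(-1.976) = 2.80 K.

2.80 K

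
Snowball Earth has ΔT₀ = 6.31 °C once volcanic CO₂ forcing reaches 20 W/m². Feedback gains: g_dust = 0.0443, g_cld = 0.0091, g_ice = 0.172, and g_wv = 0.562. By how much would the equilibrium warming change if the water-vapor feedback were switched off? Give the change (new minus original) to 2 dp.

-21.53 °C

Original: g = 0.7874, ΔT = 6.31/(1−0.7874) = 29.6802 °C.
Without water-vapor: g' = 0.2254, ΔT' = 6.31/(1−0.2254) = 8.1461 °C.
Change = 8.1461 − 29.6802 = -21.53 °C.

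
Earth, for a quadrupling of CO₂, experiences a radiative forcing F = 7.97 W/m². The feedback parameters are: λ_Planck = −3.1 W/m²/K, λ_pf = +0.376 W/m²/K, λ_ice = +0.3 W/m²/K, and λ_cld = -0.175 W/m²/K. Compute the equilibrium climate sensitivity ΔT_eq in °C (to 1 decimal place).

Net feedback parameter λ = (−3.1) + (+0.376) + (+0.3) + (-0.175) = -2.599 W/m²/K.
ΔT = −F/λ = −7.97/(-2.599) = 3.1 °C.

3.1 °C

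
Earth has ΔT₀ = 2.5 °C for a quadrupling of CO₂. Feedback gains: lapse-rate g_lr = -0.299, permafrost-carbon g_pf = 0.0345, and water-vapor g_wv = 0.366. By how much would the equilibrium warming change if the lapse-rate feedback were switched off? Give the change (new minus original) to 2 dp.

1.39 °C

Original: g = 0.1015, ΔT = 2.5/(1−0.1015) = 2.7824 °C.
Without lapse-rate: g' = 0.4005, ΔT' = 2.5/(1−0.4005) = 4.1701 °C.
Change = 4.1701 − 2.7824 = 1.39 °C.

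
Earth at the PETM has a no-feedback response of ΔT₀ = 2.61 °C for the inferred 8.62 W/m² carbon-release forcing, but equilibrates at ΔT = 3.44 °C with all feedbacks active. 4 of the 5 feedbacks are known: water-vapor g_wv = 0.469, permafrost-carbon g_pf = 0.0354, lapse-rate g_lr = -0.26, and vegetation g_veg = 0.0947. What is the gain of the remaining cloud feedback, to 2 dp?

-0.10

Amplification A = ΔT/ΔT₀ = 3.44/2.61 = 1.318.
Total gain g = 1 − 1/A = 1 − 1/1.318 = 0.2413.
Known gains sum to 0.469 + 0.0354 − 0.26 + 0.0947 = 0.3391.
g_cld = 0.2413 − 0.3391 = -0.10.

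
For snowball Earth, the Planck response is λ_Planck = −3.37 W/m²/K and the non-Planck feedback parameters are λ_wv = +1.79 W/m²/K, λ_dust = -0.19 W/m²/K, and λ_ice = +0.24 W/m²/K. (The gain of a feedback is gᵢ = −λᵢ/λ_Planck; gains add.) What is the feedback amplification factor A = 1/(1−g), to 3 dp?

2.203

Convert to gains: g_wv = 1.79/3.37 = 0.5312; g_dust = -0.19/3.37 = -0.05638; g_ice = 0.24/3.37 = 0.07122.
Total gain g = 0.54604.
A = 1/(1 − 0.54604) = 2.203.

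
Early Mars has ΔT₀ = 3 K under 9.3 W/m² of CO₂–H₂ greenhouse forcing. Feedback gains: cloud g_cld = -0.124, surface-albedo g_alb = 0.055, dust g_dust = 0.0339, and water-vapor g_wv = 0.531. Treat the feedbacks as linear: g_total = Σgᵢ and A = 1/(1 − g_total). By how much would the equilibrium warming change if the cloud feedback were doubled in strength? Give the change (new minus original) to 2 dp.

Original: g = 0.4959, ΔT = 3/(1−0.4959) = 5.9512 K.
With doubled cloud: g' = 0.3719, ΔT' = 3/(1−0.3719) = 4.7763 K.
Change = 4.7763 − 5.9512 = -1.17 K.

-1.17 K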